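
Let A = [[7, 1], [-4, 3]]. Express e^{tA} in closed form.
e^{tA} = [[(2*t + 1)*e^{5*t}, t*e^{5*t}], [-4*t*e^{5*t}, (1 - 2*t)*e^{5*t}]]

A has Jordan form J = [[5, 1], [0, 5]] with A = PJP^{-1}, so e^{tA} = P e^{tJ} P^{-1}.

For a Jordan block J_k(λ), e^{tJ_k(λ)} = e^{λt} · (I + tN + t^2 N^2/2! + ... + t^{k-1} N^{k-1}/(k-1)!) where N is the nilpotent superdiagonal part.

Assembling the blocks and conjugating back gives the entries of e^{tA} as shown above.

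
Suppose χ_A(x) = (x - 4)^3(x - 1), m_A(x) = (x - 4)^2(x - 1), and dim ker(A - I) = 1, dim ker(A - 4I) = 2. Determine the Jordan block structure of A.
λ = 1: algebraic multiplicity 1 (exponent in χ_A), largest block size 1 (exponent in m_A), 1 block (geometric multiplicity). This forces block sizes [1].
λ = 4: algebraic multiplicity 3 (exponent in χ_A), largest block size 2 (exponent in m_A), 2 blocks (geometric multiplicity). These force block sizes [2, 1].

Jordan blocks: (1, 1), (4, 2), (4, 1)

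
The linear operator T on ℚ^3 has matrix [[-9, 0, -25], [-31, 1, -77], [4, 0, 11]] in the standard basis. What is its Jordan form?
J = [[1, 1, 0], [0, 1, 1], [0, 0, 1]]

The characteristic polynomial is det(xI - A) = (x - 1)^3, so the eigenvalues are 1 (algebraic multiplicity 3).

For λ = 1: rank(A - I) = 2, rank((A - I)^2) = 1, rank((A - I)^3) = 0. The eigenspace has dimension 3 - 2 = 1, so there is 1 Jordan block; the rank sequence gives block sizes [3].

Assembling the blocks gives the Jordan form J above.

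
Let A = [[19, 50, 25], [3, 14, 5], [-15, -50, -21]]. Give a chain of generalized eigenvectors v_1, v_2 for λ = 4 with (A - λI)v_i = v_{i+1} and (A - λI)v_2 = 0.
v_1 = [[-7, -1, 6]]^T, v_2 = [[-5, -1, 5]]^T

We seek v_1 ∈ ker((A - 4I)^2) \ ker(A - 4I), then set v_{i+1} = (A - 4I) v_i.

One such chain is v_1 = [[-7, -1, 6]]^T, v_2 = [[-5, -1, 5]]^T. Check: (A - 4I) v_2 = [[0, 0, 0]]^T = 0.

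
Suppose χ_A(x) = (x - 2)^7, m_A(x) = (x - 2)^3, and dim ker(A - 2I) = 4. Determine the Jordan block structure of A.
Jordan blocks: (2, 3), (2, 2), (2, 1), (2, 1)

λ = 2: algebraic multiplicity 7 (exponent in χ_A), largest block size 3 (exponent in m_A), 4 blocks (geometric multiplicity). These force block sizes [3, 2, 1, 1].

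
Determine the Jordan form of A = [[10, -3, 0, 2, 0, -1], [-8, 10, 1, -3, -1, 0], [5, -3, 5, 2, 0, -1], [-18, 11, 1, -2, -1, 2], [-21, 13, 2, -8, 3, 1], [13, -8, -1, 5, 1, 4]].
The characteristic polynomial is det(xI - A) = (x - 5)^6, so the eigenvalues are 5 (algebraic multiplicity 6).

For λ = 5: rank(A - 5I) = 2, rank((A - 5I)^2) = 0. The eigenspace has dimension 6 - 2 = 4, so there are 4 Jordan blocks; the rank sequence gives block sizes [2, 2, 1, 1].

Assembling the blocks gives the Jordan form J above.

J = [[5, 1, 0, 0, 0, 0], [0, 5, 0, 0, 0, 0], [0, 0, 5, 1, 0, 0], [0, 0, 0, 5, 0, 0], [0, 0, 0, 0, 5, 0], [0, 0, 0, 0, 0, 5]]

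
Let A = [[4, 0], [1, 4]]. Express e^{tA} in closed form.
A has Jordan form J = [[4, 1], [0, 4]] with A = PJP^{-1}, so e^{tA} = P e^{tJ} P^{-1}.

For a Jordan block J_k(λ), e^{tJ_k(λ)} = e^{λt} · (I + tN + t^2 N^2/2! + ... + t^{k-1} N^{k-1}/(k-1)!) where N is the nilpotent superdiagonal part.

Assembling the blocks and conjugating back gives the entries of e^{tA} as shown above.

e^{tA} = [[e^{4*t}, 0], [t*e^{4*t}, e^{4*t}]]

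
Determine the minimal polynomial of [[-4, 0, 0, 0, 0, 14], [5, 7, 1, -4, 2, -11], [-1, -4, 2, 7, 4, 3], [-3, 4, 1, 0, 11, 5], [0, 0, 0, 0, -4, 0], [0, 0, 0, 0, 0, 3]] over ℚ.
The characteristic polynomial factors as (x - 3)^4(x + 4)^2. The minimal polynomial is ∏(x - λ)^{k_λ} where k_λ is the size of the largest Jordan block at λ.

For λ = -4: rank(A + 4I) = 4, and the largest Jordan block has size 1 (the smallest k with rank((A + 4I)^k) = rank((A + 4I)^(k+1))).
For λ = 3: rank(A - 3I) = 4, and the largest Jordan block has size 3 (the smallest k with rank((A - 3I)^k) = rank((A - 3I)^(k+1))).

So m_A(x) = (x - 3)^3(x + 4).

m_A(x) = (x - 3)^3(x + 4)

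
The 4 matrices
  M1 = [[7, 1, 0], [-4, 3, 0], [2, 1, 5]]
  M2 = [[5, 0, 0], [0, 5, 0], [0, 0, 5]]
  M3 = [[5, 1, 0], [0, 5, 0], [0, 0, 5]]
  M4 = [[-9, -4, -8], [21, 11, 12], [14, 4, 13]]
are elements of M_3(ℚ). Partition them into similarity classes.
2 classes: {M1, M3, M4}, {M2}

Characteristic polynomials: χ_{M1} = (x - 5)^3, χ_{M2} = (x - 5)^3, χ_{M3} = (x - 5)^3, χ_{M4} = (x - 5)^3.

{M1, M3, M4}: invariant factors x - 5, (x - 5)^2.

{M2}: invariant factors x - 5, x - 5, x - 5.

Matrices are similar if and only if their invariant-factor lists agree; the partition into similarity classes is {M1, M3, M4}, {M2}.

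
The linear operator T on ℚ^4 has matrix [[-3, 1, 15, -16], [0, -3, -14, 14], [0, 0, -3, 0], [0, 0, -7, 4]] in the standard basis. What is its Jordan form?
J = [[-3, 1, 0, 0], [0, -3, 0, 0], [0, 0, -3, 0], [0, 0, 0, 4]]

The characteristic polynomial is det(xI - A) = (x - 4)(x + 3)^3, so the eigenvalues are -3 (algebraic multiplicity 3), 4 (algebraic multiplicity 1).

For λ = -3: rank(A + 3I) = 2, rank((A + 3I)^2) = 1. The eigenspace has dimension 4 - 2 = 2, so there are 2 Jordan blocks; the rank sequence gives block sizes [2, 1].

For λ = 4: algebraic multiplicity 1 gives one 1×1 block.

Assembling the blocks gives the Jordan form J above.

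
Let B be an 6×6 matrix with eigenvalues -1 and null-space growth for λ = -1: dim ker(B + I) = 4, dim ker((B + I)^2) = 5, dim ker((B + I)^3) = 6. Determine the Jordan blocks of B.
λ = -1: successive nullity increments [4, 1, 1] count blocks of size ≥ k; block sizes are [3, 1, 1, 1].

Jordan blocks: (-1, 3), (-1, 1), (-1, 1), (-1, 1)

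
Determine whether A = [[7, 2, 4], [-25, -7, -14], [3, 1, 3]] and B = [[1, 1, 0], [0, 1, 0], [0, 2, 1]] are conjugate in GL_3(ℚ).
No.

Both have characteristic polynomial (x - 1)^3, but the minimal polynomial of A is (x - 1)^3 while the minimal polynomial of B is (x - 1)^2. The minimal polynomial is a similarity invariant, so A and B are not similar.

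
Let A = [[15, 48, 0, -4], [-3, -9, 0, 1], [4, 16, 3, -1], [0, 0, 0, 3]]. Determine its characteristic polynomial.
xI - A = [[x - 15, -48, 0, 4], [3, x + 9, 0, -1], [-4, -16, x - 3, 1], [0, 0, 0, x - 3]].

Expanding det(xI - A) along the first row:
det(xI - A) = + (x - 15)·det([[x + 9, 0, -1], [-16, x - 3, 1], [0, 0, x - 3]]) - (-48)·det([[3, 0, -1], [-4, x - 3, 1], [0, 0, x - 3]]) + (0)·det([[3, x + 9, -1], [-4, -16, 1], [0, 0, x - 3]]) - (4)·det([[3, x + 9, 0], [-4, -16, x - 3], [0, 0, 0]]).

Evaluating gives χ_A(x) = x^4 - 12x^3 + 54x^2 - 108x + 81 = (x - 3)^4.

χ_A(x) = (x - 3)^4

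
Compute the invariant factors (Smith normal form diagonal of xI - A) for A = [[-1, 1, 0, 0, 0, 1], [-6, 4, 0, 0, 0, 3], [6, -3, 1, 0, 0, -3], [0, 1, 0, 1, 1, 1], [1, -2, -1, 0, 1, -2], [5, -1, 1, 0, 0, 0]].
x - 1, (x - 1)^2, (x - 1)^3

The Jordan structure of A has elementary divisors (x - 1)^3, (x - 1)^2, (x - 1). Arranging the block sizes at each eigenvalue in decreasing order and taking row products gives the invariant factors.

Invariant factors (smallest first, each dividing the next): x - 1, (x - 1)^2, (x - 1)^3.

Check: the last factor (x - 1)^3 is the minimal polynomial, and the product (x - 1)^6 is the characteristic polynomial.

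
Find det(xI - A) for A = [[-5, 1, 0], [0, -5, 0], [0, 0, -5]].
χ_A(x) = (x + 5)^3

xI - A = [[x + 5, -1, 0], [0, x + 5, 0], [0, 0, x + 5]].

Expanding det(xI - A) along the first row:
det(xI - A) = + (x + 5)·det([[x + 5, 0], [0, x + 5]]) - (-1)·det([[0, 0], [0, x + 5]]) + (0)·det([[0, x + 5], [0, 0]]).

Evaluating gives χ_A(x) = x^3 + 15x^2 + 75x + 125 = (x + 5)^3.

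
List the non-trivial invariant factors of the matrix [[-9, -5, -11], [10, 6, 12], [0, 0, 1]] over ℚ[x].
(x - 1)^2(x + 4)

The Jordan structure of A has elementary divisors (x + 4), (x - 1)^2. Arranging the block sizes at each eigenvalue in decreasing order and taking row products gives the invariant factors.

Invariant factors (smallest first, each dividing the next): (x - 1)^2(x + 4).

Check: the last factor (x - 1)^2(x + 4) is the minimal polynomial, and the product (x - 1)^2(x + 4) is the characteristic polynomial.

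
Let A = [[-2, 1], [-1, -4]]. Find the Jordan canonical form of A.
The characteristic polynomial is det(xI - A) = (x + 3)^2, so the eigenvalues are -3 (algebraic multiplicity 2).

For λ = -3: rank(A + 3I) = 1, rank((A + 3I)^2) = 0. The eigenspace has dimension 2 - 1 = 1, so there is 1 Jordan block; the rank sequence gives block sizes [2].

Assembling the blocks gives the Jordan form J above.

J = [[-3, 1], [0, -3]]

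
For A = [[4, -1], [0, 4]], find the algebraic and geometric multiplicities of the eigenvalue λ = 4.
algebraic multiplicity 2, geometric multiplicity 1

The characteristic polynomial is (x - 4)^2, so the factor x - 4 appears with exponent 2: the algebraic multiplicity is 2.

rank(A - 4I) = 1, so the eigenspace has dimension 2 - 1 = 1: the geometric multiplicity is 1.

Since 1 < 2, A is not diagonalizable.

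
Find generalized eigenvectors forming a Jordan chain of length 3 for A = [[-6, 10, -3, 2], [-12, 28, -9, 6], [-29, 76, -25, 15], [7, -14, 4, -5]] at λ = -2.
We seek v_1 ∈ ker((A + 2I)^3) \ ker((A + 2I)^2), then set v_{i+1} = (A + 2I) v_i.

One such chain is v_1 = [[1, 4, 11, -1]]^T, v_2 = [[1, 3, 7, -2]]^T, v_3 = [[1, 3, 8, -1]]^T. Check: (A + 2I) v_3 = [[0, 0, 0, 0]]^T = 0.

v_1 = [[1, 4, 11, -1]]^T, v_2 = [[1, 3, 7, -2]]^T, v_3 = [[1, 3, 8, -1]]^T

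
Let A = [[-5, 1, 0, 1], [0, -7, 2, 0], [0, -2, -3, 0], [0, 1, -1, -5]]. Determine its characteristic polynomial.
χ_A(x) = (x + 5)^4

xI - A = [[x + 5, -1, 0, -1], [0, x + 7, -2, 0], [0, 2, x + 3, 0], [0, -1, 1, x + 5]].

Expanding det(xI - A) along the first row:
det(xI - A) = + (x + 5)·det([[x + 7, -2, 0], [2, x + 3, 0], [-1, 1, x + 5]]) - (-1)·det([[0, -2, 0], [0, x + 3, 0], [0, 1, x + 5]]) + (0)·det([[0, x + 7, 0], [0, 2, 0], [0, -1, x + 5]]) - (-1)·det([[0, x + 7, -2], [0, 2, x + 3], [0, -1, 1]]).

Evaluating gives χ_A(x) = x^4 + 20x^3 + 150x^2 + 500x + 625 = (x + 5)^4.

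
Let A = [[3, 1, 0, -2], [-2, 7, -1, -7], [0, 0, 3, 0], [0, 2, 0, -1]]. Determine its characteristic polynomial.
xI - A = [[x - 3, -1, 0, 2], [2, x - 7, 1, 7], [0, 0, x - 3, 0], [0, -2, 0, x + 1]].

Expanding det(xI - A) along the first row:
det(xI - A) = + (x - 3)·det([[x - 7, 1, 7], [0, x - 3, 0], [-2, 0, x + 1]]) - (-1)·det([[2, 1, 7], [0, x - 3, 0], [0, 0, x + 1]]) + (0)·det([[2, x - 7, 7], [0, 0, 0], [0, -2, x + 1]]) - (2)·det([[2, x - 7, 1], [0, 0, x - 3], [0, -2, 0]]).

Evaluating gives χ_A(x) = x^4 - 12x^3 + 54x^2 - 108x + 81 = (x - 3)^4.

χ_A(x) = (x - 3)^4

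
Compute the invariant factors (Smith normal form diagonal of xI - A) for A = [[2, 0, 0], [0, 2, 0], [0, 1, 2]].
The Jordan structure of A has elementary divisors (x - 2)^2, (x - 2). Arranging the block sizes at each eigenvalue in decreasing order and taking row products gives the invariant factors.

Invariant factors (smallest first, each dividing the next): x - 2, (x - 2)^2.

Check: the last factor (x - 2)^2 is the minimal polynomial, and the product (x - 2)^3 is the characteristic polynomial.

x - 2, (x - 2)^2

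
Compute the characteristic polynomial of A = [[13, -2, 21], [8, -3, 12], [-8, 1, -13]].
χ_A(x) = (x + 1)^3

xI - A = [[x - 13, 2, -21], [-8, x + 3, -12], [8, -1, x + 13]].

Expanding det(xI - A) along the first row:
det(xI - A) = + (x - 13)·det([[x + 3, -12], [-1, x + 13]]) - (2)·det([[-8, -12], [8, x + 13]]) + (-21)·det([[-8, x + 3], [8, -1]]).

Evaluating gives χ_A(x) = x^3 + 3x^2 + 3x + 1 = (x + 1)^3.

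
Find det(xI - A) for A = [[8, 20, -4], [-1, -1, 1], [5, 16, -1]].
χ_A(x) = (x - 4)(x - 1)^2

xI - A = [[x - 8, -20, 4], [1, x + 1, -1], [-5, -16, x + 1]].

Expanding det(xI - A) along the first row:
det(xI - A) = + (x - 8)·det([[x + 1, -1], [-16, x + 1]]) - (-20)·det([[1, -1], [-5, x + 1]]) + (4)·det([[1, x + 1], [-5, -16]]).

Evaluating gives χ_A(x) = x^3 - 6x^2 + 9x - 4 = (x - 4)(x - 1)^2.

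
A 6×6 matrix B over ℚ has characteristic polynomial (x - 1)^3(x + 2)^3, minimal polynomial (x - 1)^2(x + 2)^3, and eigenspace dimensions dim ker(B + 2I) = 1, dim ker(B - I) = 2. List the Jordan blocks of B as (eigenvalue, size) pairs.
Jordan blocks: (-2, 3), (1, 2), (1, 1)

λ = -2: algebraic multiplicity 3 (exponent in χ_B), largest block size 3 (exponent in m_B), 1 block (geometric multiplicity). This forces block sizes [3].
λ = 1: algebraic multiplicity 3 (exponent in χ_B), largest block size 2 (exponent in m_B), 2 blocks (geometric multiplicity). These force block sizes [2, 1].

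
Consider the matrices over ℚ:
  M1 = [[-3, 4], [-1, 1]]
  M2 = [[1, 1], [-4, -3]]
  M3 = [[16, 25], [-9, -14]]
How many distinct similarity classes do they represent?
Characteristic polynomials: χ_{M1} = (x + 1)^2, χ_{M2} = (x + 1)^2, χ_{M3} = (x - 1)^2.

{M1, M2}: invariant factors (x + 1)^2.

{M3}: invariant factors (x - 1)^2.

Matrices are similar if and only if their invariant-factor lists agree; the partition into similarity classes is {M1, M2}, {M3}.

2 classes: {M1, M2}, {M3}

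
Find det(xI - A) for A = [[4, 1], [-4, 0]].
xI - A = [[x - 4, -1], [4, x]].

Expanding det(xI - A) along the first row:
det(xI - A) = + (x - 4)·det([[x]]) - (-1)·det([[4]]).

Evaluating gives χ_A(x) = x^2 - 4x + 4 = (x - 2)^2.

χ_A(x) = (x - 2)^2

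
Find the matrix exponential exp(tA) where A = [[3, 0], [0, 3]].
e^{tA} = [[e^{3*t}, 0], [0, e^{3*t}]]

A has Jordan form J = [[3, 0], [0, 3]] with A = PJP^{-1}, so e^{tA} = P e^{tJ} P^{-1}.

For a Jordan block J_k(λ), e^{tJ_k(λ)} = e^{λt} · (I + tN + t^2 N^2/2! + ... + t^{k-1} N^{k-1}/(k-1)!) where N is the nilpotent superdiagonal part.

Assembling the blocks and conjugating back gives the entries of e^{tA} as shown above.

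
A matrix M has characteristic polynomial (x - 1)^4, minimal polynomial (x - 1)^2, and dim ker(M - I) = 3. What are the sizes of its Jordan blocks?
λ = 1: algebraic multiplicity 4 (exponent in χ_M), largest block size 2 (exponent in m_M), 3 blocks (geometric multiplicity). These force block sizes [2, 1, 1].

Jordan blocks: (1, 2), (1, 1), (1, 1)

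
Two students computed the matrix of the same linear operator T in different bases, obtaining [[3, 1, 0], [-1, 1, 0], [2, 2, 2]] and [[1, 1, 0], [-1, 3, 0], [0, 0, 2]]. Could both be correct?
Yes.

Two matrices over a field are similar if and only if they have the same invariant factors.

Both A and B have characteristic polynomial (x - 2)^3 and minimal polynomial (x - 2)^2. Computing further, both have invariant factors x - 2, (x - 2)^2. Hence A and B are similar.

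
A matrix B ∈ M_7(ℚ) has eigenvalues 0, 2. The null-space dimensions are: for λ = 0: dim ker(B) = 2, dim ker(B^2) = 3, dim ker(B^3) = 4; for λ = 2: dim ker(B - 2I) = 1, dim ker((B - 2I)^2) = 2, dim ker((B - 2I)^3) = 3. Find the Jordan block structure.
λ = 0: successive nullity increments [2, 1, 1] count blocks of size ≥ k; block sizes are [3, 1].
λ = 2: successive nullity increments [1, 1, 1] count blocks of size ≥ k; block sizes are [3].

Jordan blocks: (0, 3), (0, 1), (2, 3)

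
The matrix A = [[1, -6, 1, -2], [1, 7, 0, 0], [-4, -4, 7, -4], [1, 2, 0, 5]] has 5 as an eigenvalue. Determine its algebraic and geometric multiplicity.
The characteristic polynomial is (x - 5)^4, so the factor x - 5 appears with exponent 4: the algebraic multiplicity is 4.

rank(A - 5I) = 2, so the eigenspace has dimension 4 - 2 = 2: the geometric multiplicity is 2.

Since 2 < 4, A is not diagonalizable.

algebraic multiplicity 4, geometric multiplicity 2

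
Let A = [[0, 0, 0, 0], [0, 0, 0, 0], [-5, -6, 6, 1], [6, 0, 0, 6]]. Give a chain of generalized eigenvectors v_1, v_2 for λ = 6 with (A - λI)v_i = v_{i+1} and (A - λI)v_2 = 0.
We seek v_1 ∈ ker((A - 6I)^2) \ ker(A - 6I), then set v_{i+1} = (A - 6I) v_i.

One such chain is v_1 = [[0, 0, -1, 1]]^T, v_2 = [[0, 0, 1, 0]]^T. Check: (A - 6I) v_2 = [[0, 0, 0, 0]]^T = 0.

v_1 = [[0, 0, -1, 1]]^T, v_2 = [[0, 0, 1, 0]]^T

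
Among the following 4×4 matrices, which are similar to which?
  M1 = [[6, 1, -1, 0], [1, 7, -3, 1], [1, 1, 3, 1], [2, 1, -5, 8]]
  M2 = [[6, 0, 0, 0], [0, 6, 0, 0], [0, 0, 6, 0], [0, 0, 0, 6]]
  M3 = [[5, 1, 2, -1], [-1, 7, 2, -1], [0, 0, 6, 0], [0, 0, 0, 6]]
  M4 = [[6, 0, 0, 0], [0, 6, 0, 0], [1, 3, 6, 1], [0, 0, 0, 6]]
3 classes: {M1}, {M2}, {M3, M4}

Characteristic polynomials: χ_{M1} = (x - 6)^4, χ_{M2} = (x - 6)^4, χ_{M3} = (x - 6)^4, χ_{M4} = (x - 6)^4.

{M1}: invariant factors (x - 6)^2, (x - 6)^2.

{M2}: invariant factors x - 6, x - 6, x - 6, x - 6.

{M3, M4}: invariant factors x - 6, x - 6, (x - 6)^2.

Matrices are similar if and only if their invariant-factor lists agree; the partition into similarity classes is {M1}, {M2}, {M3, M4}.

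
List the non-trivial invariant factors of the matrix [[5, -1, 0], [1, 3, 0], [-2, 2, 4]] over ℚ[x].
The Jordan structure of A has elementary divisors (x - 4)^2, (x - 4). Arranging the block sizes at each eigenvalue in decreasing order and taking row products gives the invariant factors.

Invariant factors (smallest first, each dividing the next): x - 4, (x - 4)^2.

Check: the last factor (x - 4)^2 is the minimal polynomial, and the product (x - 4)^3 is the characteristic polynomial.

x - 4, (x - 4)^2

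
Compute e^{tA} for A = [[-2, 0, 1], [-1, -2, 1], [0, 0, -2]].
A has Jordan form J = [[-2, 1, 0], [0, -2, 1], [0, 0, -2]] with A = PJP^{-1}, so e^{tA} = P e^{tJ} P^{-1}.

For a Jordan block J_k(λ), e^{tJ_k(λ)} = e^{λt} · (I + tN + t^2 N^2/2! + ... + t^{k-1} N^{k-1}/(k-1)!) where N is the nilpotent superdiagonal part.

Assembling the blocks and conjugating back gives the entries of e^{tA} as shown above.

e^{tA} = [[e^{-2*t}, 0, t*e^{-2*t}], [-t*e^{-2*t}, e^{-2*t}, t*(2 - t)*e^{-2*t}/2], [0, 0, e^{-2*t}]]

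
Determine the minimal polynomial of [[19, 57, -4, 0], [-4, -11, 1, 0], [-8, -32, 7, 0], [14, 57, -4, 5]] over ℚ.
The characteristic polynomial factors as (x - 5)^4. The minimal polynomial is ∏(x - λ)^{k_λ} where k_λ is the size of the largest Jordan block at λ.

For λ = 5: rank(A - 5I) = 2, and the largest Jordan block has size 3 (the smallest k with rank((A - 5I)^k) = rank((A - 5I)^(k+1))).

So m_A(x) = (x - 5)^3.

m_A(x) = (x - 5)^3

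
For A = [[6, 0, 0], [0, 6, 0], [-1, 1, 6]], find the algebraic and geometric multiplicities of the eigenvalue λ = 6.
algebraic multiplicity 3, geometric multiplicity 2

The characteristic polynomial is (x - 6)^3, so the factor x - 6 appears with exponent 3: the algebraic multiplicity is 3.

rank(A - 6I) = 1, so the eigenspace has dimension 3 - 1 = 2: the geometric multiplicity is 2.

Since 2 < 3, A is not diagonalizable.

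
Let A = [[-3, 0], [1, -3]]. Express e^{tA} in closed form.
A has Jordan form J = [[-3, 1], [0, -3]] with A = PJP^{-1}, so e^{tA} = P e^{tJ} P^{-1}.

For a Jordan block J_k(λ), e^{tJ_k(λ)} = e^{λt} · (I + tN + t^2 N^2/2! + ... + t^{k-1} N^{k-1}/(k-1)!) where N is the nilpotent superdiagonal part.

Assembling the blocks and conjugating back gives the entries of e^{tA} as shown above.

e^{tA} = [[e^{-3*t}, 0], [t*e^{-3*t}, e^{-3*t}]]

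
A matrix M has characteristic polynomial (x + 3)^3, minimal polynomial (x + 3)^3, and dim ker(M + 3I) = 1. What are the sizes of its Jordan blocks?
Jordan blocks: (-3, 3)

λ = -3: algebraic multiplicity 3 (exponent in χ_M), largest block size 3 (exponent in m_M), 1 block (geometric multiplicity). This forces block sizes [3].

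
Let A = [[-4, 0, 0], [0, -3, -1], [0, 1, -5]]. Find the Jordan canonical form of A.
The characteristic polynomial is det(xI - A) = (x + 4)^3, so the eigenvalues are -4 (algebraic multiplicity 3).

For λ = -4: rank(A + 4I) = 1, rank((A + 4I)^2) = 0. The eigenspace has dimension 3 - 1 = 2, so there are 2 Jordan blocks; the rank sequence gives block sizes [2, 1].

Assembling the blocks gives the Jordan form J above.

J = [[-4, 1, 0], [0, -4, 0], [0, 0, -4]]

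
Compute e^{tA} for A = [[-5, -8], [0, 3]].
e^{tA} = [[e^{-5*t}, (1 - e^{8*t})*e^{-5*t}], [0, e^{3*t}]]

A has Jordan form J = [[-5, 0], [0, 3]] with A = PJP^{-1}, so e^{tA} = P e^{tJ} P^{-1}.

For a Jordan block J_k(λ), e^{tJ_k(λ)} = e^{λt} · (I + tN + t^2 N^2/2! + ... + t^{k-1} N^{k-1}/(k-1)!) where N is the nilpotent superdiagonal part.

Assembling the blocks and conjugating back gives the entries of e^{tA} as shown above.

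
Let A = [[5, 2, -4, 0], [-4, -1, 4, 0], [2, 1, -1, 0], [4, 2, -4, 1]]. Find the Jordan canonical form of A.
J = [[1, 1, 0, 0], [0, 1, 0, 0], [0, 0, 1, 0], [0, 0, 0, 1]]

The characteristic polynomial is det(xI - A) = (x - 1)^4, so the eigenvalues are 1 (algebraic multiplicity 4).

For λ = 1: rank(A - I) = 1, rank((A - I)^2) = 0. The eigenspace has dimension 4 - 1 = 3, so there are 3 Jordan blocks; the rank sequence gives block sizes [2, 1, 1].

Assembling the blocks gives the Jordan form J above.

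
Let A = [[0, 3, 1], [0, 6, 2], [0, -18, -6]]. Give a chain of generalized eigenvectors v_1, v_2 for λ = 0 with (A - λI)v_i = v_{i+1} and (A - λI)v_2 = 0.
We seek v_1 ∈ ker(A^2) \ ker(A), then set v_{i+1} = A v_i.

One such chain is v_1 = [[0, 0, 1]]^T, v_2 = [[1, 2, -6]]^T. Check: A v_2 = [[0, 0, 0]]^T = 0.

v_1 = [[0, 0, 1]]^T, v_2 = [[1, 2, -6]]^T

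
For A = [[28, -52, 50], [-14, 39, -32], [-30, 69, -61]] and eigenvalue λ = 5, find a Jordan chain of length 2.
We seek v_1 ∈ ker((A - 5I)^2) \ ker(A - 5I), then set v_{i+1} = (A - 5I) v_i.

One such chain is v_1 = [[-2, 3, 4]]^T, v_2 = [[-2, 2, 3]]^T. Check: (A - 5I) v_2 = [[0, 0, 0]]^T = 0.

v_1 = [[-2, 3, 4]]^T, v_2 = [[-2, 2, 3]]^T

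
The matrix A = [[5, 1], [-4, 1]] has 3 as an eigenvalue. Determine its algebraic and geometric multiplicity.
algebraic multiplicity 2, geometric multiplicity 1

The characteristic polynomial is (x - 3)^2, so the factor x - 3 appears with exponent 2: the algebraic multiplicity is 2.

rank(A - 3I) = 1, so the eigenspace has dimension 2 - 1 = 1: the geometric multiplicity is 1.

Since 1 < 2, A is not diagonalizable.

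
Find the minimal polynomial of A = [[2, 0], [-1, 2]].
m_A(x) = (x - 2)^2

The characteristic polynomial factors as (x - 2)^2. The minimal polynomial is ∏(x - λ)^{k_λ} where k_λ is the size of the largest Jordan block at λ.

For λ = 2: rank(A - 2I) = 1, and the largest Jordan block has size 2 (the smallest k with rank((A - 2I)^k) = rank((A - 2I)^(k+1))).

So m_A(x) = (x - 2)^2.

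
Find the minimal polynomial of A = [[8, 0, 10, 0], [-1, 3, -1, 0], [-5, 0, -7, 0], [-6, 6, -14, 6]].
m_A(x) = (x - 6)(x - 3)^2(x + 2)

The characteristic polynomial factors as (x - 6)(x - 3)^2(x + 2). The minimal polynomial is ∏(x - λ)^{k_λ} where k_λ is the size of the largest Jordan block at λ.

For λ = -2: rank(A + 2I) = 3, and the largest Jordan block has size 1 (the smallest k with rank((A + 2I)^k) = rank((A + 2I)^(k+1))).
For λ = 3: rank(A - 3I) = 3, and the largest Jordan block has size 2 (the smallest k with rank((A - 3I)^k) = rank((A - 3I)^(k+1))).
For λ = 6: rank(A - 6I) = 3, and the largest Jordan block has size 1 (the smallest k with rank((A - 6I)^k) = rank((A - 6I)^(k+1))).

So m_A(x) = (x - 6)(x - 3)^2(x + 2).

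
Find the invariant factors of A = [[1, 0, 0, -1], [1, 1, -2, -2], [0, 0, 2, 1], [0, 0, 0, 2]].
The Jordan structure of A has elementary divisors (x - 1)^2, (x - 2)^2. Arranging the block sizes at each eigenvalue in decreasing order and taking row products gives the invariant factors.

Invariant factors (smallest first, each dividing the next): (x - 2)^2(x - 1)^2.

Check: the last factor (x - 2)^2(x - 1)^2 is the minimal polynomial, and the product (x - 2)^2(x - 1)^2 is the characteristic polynomial.

(x - 2)^2(x - 1)^2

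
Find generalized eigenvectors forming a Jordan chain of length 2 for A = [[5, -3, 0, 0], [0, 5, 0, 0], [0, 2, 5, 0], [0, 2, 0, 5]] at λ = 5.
v_1 = [[-4, 1, 2, 2]]^T, v_2 = [[-3, 0, 2, 2]]^T

We seek v_1 ∈ ker((A - 5I)^2) \ ker(A - 5I), then set v_{i+1} = (A - 5I) v_i.

One such chain is v_1 = [[-4, 1, 2, 2]]^T, v_2 = [[-3, 0, 2, 2]]^T. Check: (A - 5I) v_2 = [[0, 0, 0, 0]]^T = 0.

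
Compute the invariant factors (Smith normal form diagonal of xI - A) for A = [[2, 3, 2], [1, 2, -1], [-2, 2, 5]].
(x - 3)^3

The Jordan structure of A has elementary divisors (x - 3)^3. Arranging the block sizes at each eigenvalue in decreasing order and taking row products gives the invariant factors.

Invariant factors (smallest first, each dividing the next): (x - 3)^3.

Check: the last factor (x - 3)^3 is the minimal polynomial, and the product (x - 3)^3 is the characteristic polynomial.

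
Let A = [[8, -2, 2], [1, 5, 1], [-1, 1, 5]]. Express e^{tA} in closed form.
e^{tA} = [[(2*t + 1)*e^{6*t}, -2*t*e^{6*t}, 2*t*e^{6*t}], [t*e^{6*t}, (1 - t)*e^{6*t}, t*e^{6*t}], [-t*e^{6*t}, t*e^{6*t}, (1 - t)*e^{6*t}]]

A has Jordan form J = [[6, 1, 0], [0, 6, 0], [0, 0, 6]] with A = PJP^{-1}, so e^{tA} = P e^{tJ} P^{-1}.

For a Jordan block J_k(λ), e^{tJ_k(λ)} = e^{λt} · (I + tN + t^2 N^2/2! + ... + t^{k-1} N^{k-1}/(k-1)!) where N is the nilpotent superdiagonal part.

Assembling the blocks and conjugating back gives the entries of e^{tA} as shown above.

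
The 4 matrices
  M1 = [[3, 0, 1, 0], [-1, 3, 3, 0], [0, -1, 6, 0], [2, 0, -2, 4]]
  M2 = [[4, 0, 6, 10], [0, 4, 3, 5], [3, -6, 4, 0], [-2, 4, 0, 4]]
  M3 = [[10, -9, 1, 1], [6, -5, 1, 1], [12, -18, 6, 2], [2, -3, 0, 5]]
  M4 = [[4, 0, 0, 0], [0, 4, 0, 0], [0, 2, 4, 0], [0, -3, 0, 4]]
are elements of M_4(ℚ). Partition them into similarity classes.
2 classes: {M1, M2, M3}, {M4}

Characteristic polynomials: χ_{M1} = (x - 4)^4, χ_{M2} = (x - 4)^4, χ_{M3} = (x - 4)^4, χ_{M4} = (x - 4)^4.

{M1, M2, M3}: invariant factors x - 4, (x - 4)^3.

{M4}: invariant factors x - 4, x - 4, (x - 4)^2.

Matrices are similar if and only if their invariant-factor lists agree; the partition into similarity classes is {M1, M2, M3}, {M4}.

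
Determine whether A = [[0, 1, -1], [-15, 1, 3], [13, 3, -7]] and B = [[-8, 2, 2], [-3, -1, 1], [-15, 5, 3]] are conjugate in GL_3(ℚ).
Both have characteristic polynomial (x + 2)^3, but the minimal polynomial of A is (x + 2)^3 while the minimal polynomial of B is (x + 2)^2. The minimal polynomial is a similarity invariant, so A and B are not similar.

No.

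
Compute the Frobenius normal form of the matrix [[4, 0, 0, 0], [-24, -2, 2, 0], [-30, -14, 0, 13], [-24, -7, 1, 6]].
The invariant factors of A (the non-unit diagonal entries of the Smith normal form of xI - A over ℚ[x]) are x - 4, (x - 4)(x^2 + 3), each dividing the next. The characteristic polynomial is their product, (x - 4)^2(x^2 + 3).

The rational canonical form is the block-diagonal matrix of companion matrices C(f_i):
R = [[4, 0, 0, 0], [0, 0, 0, 12], [0, 1, 0, -3], [0, 0, 1, 4]].

Note the characteristic polynomial does not split into linear factors over ℚ, so A has no Jordan form over ℚ; the rational canonical form exists over any field.

R = [[4, 0, 0, 0], [0, 0, 0, 12], [0, 1, 0, -3], [0, 0, 1, 4]]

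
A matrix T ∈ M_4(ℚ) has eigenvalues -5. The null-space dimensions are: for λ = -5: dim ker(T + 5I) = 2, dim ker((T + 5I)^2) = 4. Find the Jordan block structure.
Jordan blocks: (-5, 2), (-5, 2)

λ = -5: successive nullity increments [2, 2] count blocks of size ≥ k; block sizes are [2, 2].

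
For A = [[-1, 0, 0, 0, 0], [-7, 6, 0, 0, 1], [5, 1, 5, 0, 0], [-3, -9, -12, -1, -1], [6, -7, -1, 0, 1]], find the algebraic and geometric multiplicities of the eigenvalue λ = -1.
The characteristic polynomial is (x - 4)^3(x + 1)^2, so the factor x + 1 appears with exponent 2: the algebraic multiplicity is 2.

rank(A + I) = 3, so the eigenspace has dimension 5 - 3 = 2: the geometric multiplicity is 2.

algebraic multiplicity 2, geometric multiplicity 2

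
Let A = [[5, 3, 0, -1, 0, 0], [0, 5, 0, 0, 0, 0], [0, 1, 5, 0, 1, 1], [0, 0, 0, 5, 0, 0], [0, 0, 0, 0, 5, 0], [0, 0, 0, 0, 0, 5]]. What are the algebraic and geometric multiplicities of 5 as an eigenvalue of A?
The characteristic polynomial is (x - 5)^6, so the factor x - 5 appears with exponent 6: the algebraic multiplicity is 6.

rank(A - 5I) = 2, so the eigenspace has dimension 6 - 2 = 4: the geometric multiplicity is 4.

Since 4 < 6, A is not diagonalizable.

algebraic multiplicity 6, geometric multiplicity 4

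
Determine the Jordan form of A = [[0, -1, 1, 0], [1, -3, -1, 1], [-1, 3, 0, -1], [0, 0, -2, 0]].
J = [[-1, 1, 0, 0], [0, -1, 1, 0], [0, 0, -1, 0], [0, 0, 0, 0]]

The characteristic polynomial is det(xI - A) = x(x + 1)^3, so the eigenvalues are -1 (algebraic multiplicity 3), 0 (algebraic multiplicity 1).

For λ = -1: rank(A + I) = 3, rank((A + I)^2) = 2, rank((A + I)^3) = 1. The eigenspace has dimension 4 - 3 = 1, so there is 1 Jordan block; the rank sequence gives block sizes [3].

For λ = 0: algebraic multiplicity 1 gives one 1×1 block.

Assembling the blocks gives the Jordan form J above.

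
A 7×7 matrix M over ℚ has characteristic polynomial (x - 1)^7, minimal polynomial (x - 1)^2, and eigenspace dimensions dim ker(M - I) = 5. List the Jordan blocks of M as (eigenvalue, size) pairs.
Jordan blocks: (1, 2), (1, 2), (1, 1), (1, 1), (1, 1)

λ = 1: algebraic multiplicity 7 (exponent in χ_M), largest block size 2 (exponent in m_M), 5 blocks (geometric multiplicity). These force block sizes [2, 2, 1, 1, 1].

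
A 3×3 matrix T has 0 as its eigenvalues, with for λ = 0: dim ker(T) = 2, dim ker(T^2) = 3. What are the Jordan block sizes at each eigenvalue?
Jordan blocks: (0, 2), (0, 1)

λ = 0: successive nullity increments [2, 1] count blocks of size ≥ k; block sizes are [2, 1].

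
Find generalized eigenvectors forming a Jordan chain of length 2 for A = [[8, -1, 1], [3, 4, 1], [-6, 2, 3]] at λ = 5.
v_1 = [[-2, -4, 3]]^T, v_2 = [[1, 1, -2]]^T

We seek v_1 ∈ ker((A - 5I)^2) \ ker(A - 5I), then set v_{i+1} = (A - 5I) v_i.

One such chain is v_1 = [[-2, -4, 3]]^T, v_2 = [[1, 1, -2]]^T. Check: (A - 5I) v_2 = [[0, 0, 0]]^T = 0.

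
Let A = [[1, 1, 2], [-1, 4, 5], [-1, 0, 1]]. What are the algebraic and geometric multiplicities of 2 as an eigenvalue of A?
The characteristic polynomial is (x - 2)^3, so the factor x - 2 appears with exponent 3: the algebraic multiplicity is 3.

rank(A - 2I) = 2, so the eigenspace has dimension 3 - 2 = 1: the geometric multiplicity is 1.

Since 1 < 3, A is not diagonalizable.

algebraic multiplicity 3, geometric multiplicity 1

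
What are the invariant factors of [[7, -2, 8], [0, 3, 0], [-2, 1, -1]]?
The Jordan structure of A has elementary divisors (x - 3)^2, (x - 3). Arranging the block sizes at each eigenvalue in decreasing order and taking row products gives the invariant factors.

Invariant factors (smallest first, each dividing the next): x - 3, (x - 3)^2.

Check: the last factor (x - 3)^2 is the minimal polynomial, and the product (x - 3)^3 is the characteristic polynomial.

x - 3, (x - 3)^2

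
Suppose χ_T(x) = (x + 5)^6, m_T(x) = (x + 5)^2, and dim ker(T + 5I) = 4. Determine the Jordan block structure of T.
Jordan blocks: (-5, 2), (-5, 2), (-5, 1), (-5, 1)

λ = -5: algebraic multiplicity 6 (exponent in χ_T), largest block size 2 (exponent in m_T), 4 blocks (geometric multiplicity). These force block sizes [2, 2, 1, 1].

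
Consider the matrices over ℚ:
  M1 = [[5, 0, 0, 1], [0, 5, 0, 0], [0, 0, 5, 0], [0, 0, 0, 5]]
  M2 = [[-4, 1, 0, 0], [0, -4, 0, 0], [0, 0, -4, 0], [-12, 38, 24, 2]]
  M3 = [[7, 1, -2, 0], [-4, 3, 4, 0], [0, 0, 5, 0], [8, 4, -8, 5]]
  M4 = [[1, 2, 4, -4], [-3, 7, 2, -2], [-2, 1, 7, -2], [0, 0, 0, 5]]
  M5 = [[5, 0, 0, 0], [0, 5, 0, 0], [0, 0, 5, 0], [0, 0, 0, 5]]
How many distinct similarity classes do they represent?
Characteristic polynomials: χ_{M1} = (x - 5)^4, χ_{M2} = (x - 2)(x + 4)^3, χ_{M3} = (x - 5)^4, χ_{M4} = (x - 5)^4, χ_{M5} = (x - 5)^4.

{M1, M3}: invariant factors x - 5, x - 5, (x - 5)^2.

{M2}: invariant factors x + 4, (x - 2)(x + 4)^2.

{M4}: invariant factors x - 5, (x - 5)^3.

{M5}: invariant factors x - 5, x - 5, x - 5, x - 5.

Matrices are similar if and only if their invariant-factor lists agree; the partition into similarity classes is {M1, M3}, {M2}, {M4}, {M5}.

4 classes: {M1, M3}, {M2}, {M4}, {M5}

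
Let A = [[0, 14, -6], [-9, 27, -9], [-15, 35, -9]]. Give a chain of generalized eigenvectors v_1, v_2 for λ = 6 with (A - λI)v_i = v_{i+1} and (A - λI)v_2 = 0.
v_1 = [[1, 1, 1]]^T, v_2 = [[2, 3, 5]]^T

We seek v_1 ∈ ker((A - 6I)^2) \ ker(A - 6I), then set v_{i+1} = (A - 6I) v_i.

One such chain is v_1 = [[1, 1, 1]]^T, v_2 = [[2, 3, 5]]^T. Check: (A - 6I) v_2 = [[0, 0, 0]]^T = 0.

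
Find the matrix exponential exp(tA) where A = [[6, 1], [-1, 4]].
A has Jordan form J = [[5, 1], [0, 5]] with A = PJP^{-1}, so e^{tA} = P e^{tJ} P^{-1}.

For a Jordan block J_k(λ), e^{tJ_k(λ)} = e^{λt} · (I + tN + t^2 N^2/2! + ... + t^{k-1} N^{k-1}/(k-1)!) where N is the nilpotent superdiagonal part.

Assembling the blocks and conjugating back gives the entries of e^{tA} as shown above.

e^{tA} = [[(t + 1)*e^{5*t}, t*e^{5*t}], [-t*e^{5*t}, (1 - t)*e^{5*t}]]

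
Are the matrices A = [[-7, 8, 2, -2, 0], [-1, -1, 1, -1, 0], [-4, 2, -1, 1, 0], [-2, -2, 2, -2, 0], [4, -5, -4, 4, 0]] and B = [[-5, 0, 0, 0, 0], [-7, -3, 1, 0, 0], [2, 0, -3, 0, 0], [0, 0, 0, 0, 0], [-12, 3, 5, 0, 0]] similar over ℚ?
Two matrices over a field are similar if and only if they have the same invariant factors.

Both A and B have characteristic polynomial x^2(x + 3)^2(x + 5) and minimal polynomial x(x + 3)^2(x + 5). Computing further, both have invariant factors x, x(x + 3)^2(x + 5). Hence A and B are similar.

Yes.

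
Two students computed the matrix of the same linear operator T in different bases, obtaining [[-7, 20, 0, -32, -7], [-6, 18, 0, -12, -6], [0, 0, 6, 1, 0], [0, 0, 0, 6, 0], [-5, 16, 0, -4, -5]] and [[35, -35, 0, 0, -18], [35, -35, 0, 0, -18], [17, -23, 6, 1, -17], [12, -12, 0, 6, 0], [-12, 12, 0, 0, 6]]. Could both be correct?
Yes.

Two matrices over a field are similar if and only if they have the same invariant factors.

Both A and B have characteristic polynomial x^2(x - 6)^3 and minimal polynomial x^2(x - 6)^2. Computing further, both have invariant factors x - 6, x^2(x - 6)^2. Hence A and B are similar.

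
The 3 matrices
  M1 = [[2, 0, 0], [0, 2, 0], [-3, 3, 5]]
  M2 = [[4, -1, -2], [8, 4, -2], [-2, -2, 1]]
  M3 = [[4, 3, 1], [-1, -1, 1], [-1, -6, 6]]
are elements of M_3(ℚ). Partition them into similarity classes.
Characteristic polynomials: χ_{M1} = (x - 5)(x - 2)^2, χ_{M2} = (x - 5)(x - 2)^2, χ_{M3} = (x - 5)(x - 2)^2.

{M1}: invariant factors x - 2, (x - 5)(x - 2).

{M2, M3}: invariant factors (x - 5)(x - 2)^2.

Matrices are similar if and only if their invariant-factor lists agree; the partition into similarity classes is {M1}, {M2, M3}.

2 classes: {M1}, {M2, M3}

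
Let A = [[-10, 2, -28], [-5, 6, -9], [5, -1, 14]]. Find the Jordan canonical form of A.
J = [[0, 0, 0], [0, 5, 1], [0, 0, 5]]

The characteristic polynomial is det(xI - A) = x(x - 5)^2, so the eigenvalues are 0 (algebraic multiplicity 1), 5 (algebraic multiplicity 2).

For λ = 0: algebraic multiplicity 1 gives one 1×1 block.

For λ = 5: rank(A - 5I) = 2, rank((A - 5I)^2) = 1. The eigenspace has dimension 3 - 2 = 1, so there is 1 Jordan block; the rank sequence gives block sizes [2].

Assembling the blocks gives the Jordan form J above.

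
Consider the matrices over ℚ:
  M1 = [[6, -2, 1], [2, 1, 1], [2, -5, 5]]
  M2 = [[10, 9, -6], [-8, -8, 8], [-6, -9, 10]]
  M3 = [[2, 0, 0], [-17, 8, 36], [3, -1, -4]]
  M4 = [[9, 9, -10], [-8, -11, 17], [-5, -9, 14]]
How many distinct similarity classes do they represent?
Characteristic polynomials: χ_{M1} = (x - 4)^3, χ_{M2} = (x - 4)^3, χ_{M3} = (x - 2)^3, χ_{M4} = (x - 4)^3.

{M1, M4}: invariant factors (x - 4)^3.

{M2}: invariant factors x - 4, (x - 4)^2.

{M3}: invariant factors (x - 2)^3.

Matrices are similar if and only if their invariant-factor lists agree; the partition into similarity classes is {M1, M4}, {M2}, {M3}.

3 classes: {M1, M4}, {M2}, {M3}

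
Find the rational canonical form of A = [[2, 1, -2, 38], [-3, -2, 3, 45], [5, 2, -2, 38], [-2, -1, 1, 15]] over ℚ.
The invariant factors of A (the non-unit diagonal entries of the Smith normal form of xI - A over ℚ[x]) are x(x - 5)(x - 4)^2, each dividing the next. The characteristic polynomial is their product, x(x - 5)(x - 4)^2.

The rational canonical form is the block-diagonal matrix of companion matrices C(f_i):
R = [[0, 0, 0, 0], [1, 0, 0, 80], [0, 1, 0, -56], [0, 0, 1, 13]].

R = [[0, 0, 0, 0], [1, 0, 0, 80], [0, 1, 0, -56], [0, 0, 1, 13]]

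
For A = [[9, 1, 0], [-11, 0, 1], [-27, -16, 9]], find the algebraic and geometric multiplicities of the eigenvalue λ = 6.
algebraic multiplicity 3, geometric multiplicity 1

The characteristic polynomial is (x - 6)^3, so the factor x - 6 appears with exponent 3: the algebraic multiplicity is 3.

rank(A - 6I) = 2, so the eigenspace has dimension 3 - 2 = 1: the geometric multiplicity is 1.

Since 1 < 3, A is not diagonalizable.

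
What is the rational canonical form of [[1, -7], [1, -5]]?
The invariant factors of A (the non-unit diagonal entries of the Smith normal form of xI - A over ℚ[x]) are x^2 + 4x + 2, each dividing the next. The characteristic polynomial is their product, x^2 + 4x + 2.

The rational canonical form is the block-diagonal matrix of companion matrices C(f_i):
R = [[0, -2], [1, -4]].

Note the characteristic polynomial does not split into linear factors over ℚ, so A has no Jordan form over ℚ; the rational canonical form exists over any field.

R = [[0, -2], [1, -4]]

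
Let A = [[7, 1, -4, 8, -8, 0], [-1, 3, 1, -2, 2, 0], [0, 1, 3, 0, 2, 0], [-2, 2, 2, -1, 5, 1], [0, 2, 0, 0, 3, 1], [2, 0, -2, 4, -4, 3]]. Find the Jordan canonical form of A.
J = [[3, 1, 0, 0, 0, 0], [0, 3, 1, 0, 0, 0], [0, 0, 3, 0, 0, 0], [0, 0, 0, 3, 1, 0], [0, 0, 0, 0, 3, 1], [0, 0, 0, 0, 0, 3]]

The characteristic polynomial is det(xI - A) = (x - 3)^6, so the eigenvalues are 3 (algebraic multiplicity 6).

For λ = 3: rank(A - 3I) = 4, rank((A - 3I)^2) = 2, rank((A - 3I)^3) = 0. The eigenspace has dimension 6 - 4 = 2, so there are 2 Jordan blocks; the rank sequence gives block sizes [3, 3].

Assembling the blocks gives the Jordan form J above.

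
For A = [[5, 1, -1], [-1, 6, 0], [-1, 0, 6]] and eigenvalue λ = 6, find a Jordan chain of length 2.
v_1 = [[-1, -1, 0]]^T, v_2 = [[0, 1, 1]]^T

We seek v_1 ∈ ker((A - 6I)^2) \ ker(A - 6I), then set v_{i+1} = (A - 6I) v_i.

One such chain is v_1 = [[-1, -1, 0]]^T, v_2 = [[0, 1, 1]]^T. Check: (A - 6I) v_2 = [[0, 0, 0]]^T = 0.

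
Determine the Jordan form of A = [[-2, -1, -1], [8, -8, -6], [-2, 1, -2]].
J = [[-4, 1, 0], [0, -4, 1], [0, 0, -4]]

The characteristic polynomial is det(xI - A) = (x + 4)^3, so the eigenvalues are -4 (algebraic multiplicity 3).

For λ = -4: rank(A + 4I) = 2, rank((A + 4I)^2) = 1, rank((A + 4I)^3) = 0. The eigenspace has dimension 3 - 2 = 1, so there is 1 Jordan block; the rank sequence gives block sizes [3].

Assembling the blocks gives the Jordan form J above.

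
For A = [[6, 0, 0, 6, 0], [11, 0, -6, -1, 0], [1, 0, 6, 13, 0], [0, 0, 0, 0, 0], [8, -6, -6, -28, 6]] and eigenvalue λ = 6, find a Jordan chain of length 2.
We seek v_1 ∈ ker((A - 6I)^2) \ ker(A - 6I), then set v_{i+1} = (A - 6I) v_i.

One such chain is v_1 = [[1, 0, 2, 0, -4]]^T, v_2 = [[0, -1, 1, 0, -4]]^T. Check: (A - 6I) v_2 = [[0, 0, 0, 0, 0]]^T = 0.

v_1 = [[1, 0, 2, 0, -4]]^T, v_2 = [[0, -1, 1, 0, -4]]^T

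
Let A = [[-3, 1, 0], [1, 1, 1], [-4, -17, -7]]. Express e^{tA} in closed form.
e^{tA} = [[(t^2 + 2)*e^{-3*t}/2, t*(2*t + 1)*e^{-3*t}, t^2*e^{-3*t}/2], [t*e^{-3*t}, (4*t + 1)*e^{-3*t}, t*e^{-3*t}], [t*(-t - 8)*e^{-3*t}/2, t*(-2*t - 17)*e^{-3*t}, (-t^2 - 8*t + 2)*e^{-3*t}/2]]

A has Jordan form J = [[-3, 1, 0], [0, -3, 1], [0, 0, -3]] with A = PJP^{-1}, so e^{tA} = P e^{tJ} P^{-1}.

For a Jordan block J_k(λ), e^{tJ_k(λ)} = e^{λt} · (I + tN + t^2 N^2/2! + ... + t^{k-1} N^{k-1}/(k-1)!) where N is the nilpotent superdiagonal part.

Assembling the blocks and conjugating back gives the entries of e^{tA} as shown above.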